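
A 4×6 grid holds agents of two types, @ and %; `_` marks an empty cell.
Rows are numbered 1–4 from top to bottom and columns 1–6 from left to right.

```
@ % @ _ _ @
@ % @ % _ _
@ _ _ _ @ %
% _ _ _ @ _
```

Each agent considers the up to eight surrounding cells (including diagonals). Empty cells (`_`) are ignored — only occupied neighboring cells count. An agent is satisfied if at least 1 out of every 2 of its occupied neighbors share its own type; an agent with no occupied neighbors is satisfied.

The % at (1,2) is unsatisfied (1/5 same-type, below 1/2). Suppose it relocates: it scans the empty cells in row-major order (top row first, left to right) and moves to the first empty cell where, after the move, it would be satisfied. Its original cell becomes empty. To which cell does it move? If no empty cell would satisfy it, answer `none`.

(1,5)

Vacating (1,2). Empty cells in order:
  (1,4): 1/3 same-type → still unsatisfied.
  (1,5): 1/2 same-type → satisfied — stop here.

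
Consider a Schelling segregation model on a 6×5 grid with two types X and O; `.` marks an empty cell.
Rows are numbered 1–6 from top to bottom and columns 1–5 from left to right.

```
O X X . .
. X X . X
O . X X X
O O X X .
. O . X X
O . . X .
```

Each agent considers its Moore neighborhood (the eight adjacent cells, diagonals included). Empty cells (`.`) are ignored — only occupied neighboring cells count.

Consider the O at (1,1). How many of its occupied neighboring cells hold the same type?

0

Occupied neighbors of (1,1): (1,2)=X, (2,2)=X.
Same type (O): 0 of 2.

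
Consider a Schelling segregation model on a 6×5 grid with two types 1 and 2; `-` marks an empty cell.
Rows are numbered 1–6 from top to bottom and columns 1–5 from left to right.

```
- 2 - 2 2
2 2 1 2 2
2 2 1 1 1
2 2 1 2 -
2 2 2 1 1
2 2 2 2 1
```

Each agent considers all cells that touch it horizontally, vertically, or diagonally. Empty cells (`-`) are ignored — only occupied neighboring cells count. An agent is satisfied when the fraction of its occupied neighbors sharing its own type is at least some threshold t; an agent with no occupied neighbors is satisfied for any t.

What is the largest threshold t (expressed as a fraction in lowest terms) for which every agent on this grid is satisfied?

1/7

(1,2)2 2/3
(1,4)2 3/4
(1,5)2 3/3
(2,1)2 4/4
(2,2)2 4/6
(2,3)1 2/7
(2,4)2 3/7
(2,5)2 3/5
(3,1)2 5/5
(3,2)2 5/8
(3,3)1 3/8
(3,4)1 4/7
(3,5)1 1/4
(4,1)2 5/5
(4,2)2 6/8
(4,3)1 3/8
(4,4)2 1/7
(5,1)2 5/5
(5,2)2 7/8
(5,3)2 6/8
(5,4)1 3/7
(5,5)1 2/4
(6,1)2 3/3
(6,2)2 5/5
(6,3)2 4/5
(6,4)2 2/5
(6,5)1 2/3
The smallest same-type fraction is 1/7 at (4,4), which reduces to 1/7. Any threshold above that leaves this agent unsatisfied.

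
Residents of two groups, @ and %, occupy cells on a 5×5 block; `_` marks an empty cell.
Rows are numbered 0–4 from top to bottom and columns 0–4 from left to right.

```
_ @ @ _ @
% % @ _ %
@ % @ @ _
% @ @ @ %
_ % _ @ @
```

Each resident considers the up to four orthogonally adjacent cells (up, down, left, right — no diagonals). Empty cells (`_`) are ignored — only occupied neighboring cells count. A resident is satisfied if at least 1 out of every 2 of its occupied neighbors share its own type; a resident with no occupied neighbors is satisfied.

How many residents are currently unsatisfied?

8

Row 0: (0,1)@ 1/2 ok · (0,2)@ 2/2 ok · (0,4)@ 0/1 unhappy
Row 1: (1,0)% 1/2 ok · (1,1)% 2/4 ok · (1,2)@ 2/3 ok · (1,4)% 0/1 unhappy
Row 2: (2,0)@ 0/3 unhappy · (2,1)% 1/4 unhappy · (2,2)@ 3/4 ok · (2,3)@ 2/2 ok
Row 3: (3,0)% 0/2 unhappy · (3,1)@ 1/4 unhappy · (3,2)@ 3/3 ok · (3,3)@ 3/4 ok · (3,4)% 0/2 unhappy
Row 4: (4,1)% 0/1 unhappy · (4,3)@ 2/2 ok · (4,4)@ 1/2 ok
Unsatisfied: (0,4), (1,4), (2,0), (2,1), (3,0), (3,1), (3,4), (4,1) — 8 in total.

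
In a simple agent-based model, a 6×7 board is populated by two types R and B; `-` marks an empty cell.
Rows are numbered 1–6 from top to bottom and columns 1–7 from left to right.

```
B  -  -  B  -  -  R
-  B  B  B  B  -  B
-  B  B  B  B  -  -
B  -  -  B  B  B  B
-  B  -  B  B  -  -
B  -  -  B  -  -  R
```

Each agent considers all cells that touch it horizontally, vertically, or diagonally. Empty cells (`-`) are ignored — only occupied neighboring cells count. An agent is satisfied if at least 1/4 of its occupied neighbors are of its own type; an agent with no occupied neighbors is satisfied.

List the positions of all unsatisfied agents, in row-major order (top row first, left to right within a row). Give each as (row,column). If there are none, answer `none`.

(1,1)B 1/1 satisfied
(1,4)B 3/3 satisfied
(1,7)R 0/1 not
(2,2)B 4/4 satisfied
(2,3)B 6/6 satisfied
(2,4)B 6/6 satisfied
(2,5)B 4/4 satisfied
(2,7)B 0/1 not
(3,2)B 4/4 satisfied
(3,3)B 6/6 satisfied
(3,4)B 7/7 satisfied
(3,5)B 6/6 satisfied
(4,1)B 2/2 satisfied
(4,4)B 6/6 satisfied
(4,5)B 6/6 satisfied
(4,6)B 4/4 satisfied
(4,7)B 1/1 satisfied
(5,2)B 2/2 satisfied
(5,4)B 4/4 satisfied
(5,5)B 5/5 satisfied
(6,1)B 1/1 satisfied
(6,4)B 2/2 satisfied
(6,7)R 0/0 satisfied

(1,7), (2,7)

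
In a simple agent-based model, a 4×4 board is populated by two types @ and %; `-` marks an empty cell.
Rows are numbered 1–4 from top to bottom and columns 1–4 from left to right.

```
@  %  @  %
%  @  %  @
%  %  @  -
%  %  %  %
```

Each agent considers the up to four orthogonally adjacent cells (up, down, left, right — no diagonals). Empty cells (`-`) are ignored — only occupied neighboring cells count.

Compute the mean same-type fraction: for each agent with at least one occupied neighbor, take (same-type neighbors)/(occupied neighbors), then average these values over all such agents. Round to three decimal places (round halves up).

Row 1: (1,1)@ 0/2 · (1,2)% 0/3 · (1,3)@ 0/3 · (1,4)% 0/2
Row 2: (2,1)% 1/3 · (2,2)@ 0/4 · (2,3)% 0/4 · (2,4)@ 0/2
Row 3: (3,1)% 3/3 · (3,2)% 2/4 · (3,3)@ 0/3
Row 4: (4,1)% 2/2 · (4,2)% 3/3 · (4,3)% 2/3 · (4,4)% 1/1
Sum over 15 agents: 0/2 + 0/3 + 0/3 + 0/2 + 1/3 + 0/4 + 0/4 + 0/2 + 3/3 + 2/4 + 0/3 + 2/2 + 3/3 + 2/3 + 1/1 = 11/2; mean = 11/2 ÷ 15 = 11/30 = 0.366666… → 0.367.

0.367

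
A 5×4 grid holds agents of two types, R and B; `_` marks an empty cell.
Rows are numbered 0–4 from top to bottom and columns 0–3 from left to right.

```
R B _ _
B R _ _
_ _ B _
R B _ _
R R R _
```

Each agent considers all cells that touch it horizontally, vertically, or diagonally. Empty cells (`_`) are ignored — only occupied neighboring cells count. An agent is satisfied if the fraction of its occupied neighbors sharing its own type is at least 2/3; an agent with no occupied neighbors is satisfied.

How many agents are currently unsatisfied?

(0,0)R 1/3 ✗
(0,1)B 1/3 ✗
(1,0)B 1/3 ✗
(1,1)R 1/4 ✗
(2,2)B 1/2 ✗
(3,0)R 2/3 ✓
(3,1)B 1/5 ✗
(4,0)R 2/3 ✓
(4,1)R 3/4 ✓
(4,2)R 1/2 ✗
Unsatisfied: (0,0), (0,1), (1,0), (1,1), (2,2), (3,1), (4,2) — 7 in total.

7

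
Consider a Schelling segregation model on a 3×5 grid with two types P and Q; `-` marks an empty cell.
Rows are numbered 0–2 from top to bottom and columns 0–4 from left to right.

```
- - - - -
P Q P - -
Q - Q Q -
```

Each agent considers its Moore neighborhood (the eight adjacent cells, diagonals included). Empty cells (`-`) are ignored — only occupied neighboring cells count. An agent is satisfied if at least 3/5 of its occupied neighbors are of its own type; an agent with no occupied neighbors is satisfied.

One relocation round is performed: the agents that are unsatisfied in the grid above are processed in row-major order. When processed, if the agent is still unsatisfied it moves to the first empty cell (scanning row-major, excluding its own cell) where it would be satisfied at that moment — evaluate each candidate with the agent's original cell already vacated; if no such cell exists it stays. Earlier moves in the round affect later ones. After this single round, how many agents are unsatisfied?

0

Initially unsatisfied (in order): (1,0), (1,1), (1,2), (2,0), (2,3).
  (1,0) → (0,3).
  (1,1): now satisfied by earlier moves; stays.
  (1,2) → (0,4).
  (2,0): now satisfied by earlier moves; stays.
  (2,3): now satisfied by earlier moves; stays.
Resulting grid:
- - - P P
- Q - - -
Q - Q Q -
All satisfied now.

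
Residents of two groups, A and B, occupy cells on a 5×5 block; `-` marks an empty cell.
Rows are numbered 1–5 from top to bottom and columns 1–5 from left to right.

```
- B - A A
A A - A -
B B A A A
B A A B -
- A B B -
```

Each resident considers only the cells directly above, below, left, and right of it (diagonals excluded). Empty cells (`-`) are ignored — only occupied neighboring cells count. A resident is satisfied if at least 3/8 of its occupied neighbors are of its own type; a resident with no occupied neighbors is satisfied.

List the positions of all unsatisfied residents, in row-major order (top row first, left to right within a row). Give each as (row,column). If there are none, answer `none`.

Row 1: (1,2)B 0/1 unhappy · (1,4)A 2/2 ok · (1,5)A 1/1 ok
Row 2: (2,1)A 1/2 ok · (2,2)A 1/3 unhappy · (2,4)A 2/2 ok
Row 3: (3,1)B 2/3 ok · (3,2)B 1/4 unhappy · (3,3)A 2/3 ok · (3,4)A 3/4 ok · (3,5)A 1/1 ok
Row 4: (4,1)B 1/2 ok · (4,2)A 2/4 ok · (4,3)A 2/4 ok · (4,4)B 1/3 unhappy
Row 5: (5,2)A 1/2 ok · (5,3)B 1/3 unhappy · (5,4)B 2/2 ok

(1,2), (2,2), (3,2), (4,4), (5,3)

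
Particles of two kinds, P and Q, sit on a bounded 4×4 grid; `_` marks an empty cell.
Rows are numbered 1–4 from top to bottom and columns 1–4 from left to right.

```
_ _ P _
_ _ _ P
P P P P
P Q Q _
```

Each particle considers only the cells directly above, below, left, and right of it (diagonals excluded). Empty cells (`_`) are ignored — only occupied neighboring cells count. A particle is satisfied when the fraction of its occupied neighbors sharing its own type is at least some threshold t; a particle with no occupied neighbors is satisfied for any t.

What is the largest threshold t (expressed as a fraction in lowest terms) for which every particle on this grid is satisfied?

(1,3)P — no occupied neighbors
(2,4)P 1/1
(3,1)P 2/2
(3,2)P 2/3
(3,3)P 2/3
(3,4)P 2/2
(4,1)P 1/2
(4,2)Q 1/3
(4,3)Q 1/2
The smallest same-type fraction is 1/3 at (4,2), which reduces to 1/3. Any threshold above that leaves this particle unsatisfied.

1/3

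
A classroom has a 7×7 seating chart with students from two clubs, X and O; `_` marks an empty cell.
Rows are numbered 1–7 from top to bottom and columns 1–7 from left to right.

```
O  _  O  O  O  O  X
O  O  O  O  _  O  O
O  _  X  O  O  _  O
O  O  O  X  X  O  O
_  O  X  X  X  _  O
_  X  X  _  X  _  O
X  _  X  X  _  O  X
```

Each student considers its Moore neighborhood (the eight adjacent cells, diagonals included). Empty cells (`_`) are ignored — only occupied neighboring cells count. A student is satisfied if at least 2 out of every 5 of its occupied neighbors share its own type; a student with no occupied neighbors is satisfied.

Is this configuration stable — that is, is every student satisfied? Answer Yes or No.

Row 1: (1,1)O 2/2 ✓ · (1,3)O 4/4 ✓ · (1,4)O 4/4 ✓ · (1,5)O 4/4 ✓ · (1,6)O 3/4 ✓ · (1,7)X 0/3 ✗
Row 2: (2,1)O 3/3 ✓ · (2,2)O 5/6 ✓ · (2,3)O 5/6 ✓ · (2,4)O 6/7 ✓ · (2,6)O 5/6 ✓ · (2,7)O 3/4 ✓
Row 3: (3,1)O 4/4 ✓ · (3,3)X 1/7 ✗ · (3,4)O 4/7 ✓ · (3,5)O 4/6 ✓ · (3,7)O 4/4 ✓
Row 4: (4,1)O 3/3 ✓ · (4,2)O 4/6 ✓ · (4,3)O 3/7 ✓ · (4,4)X 5/8 ✓ · (4,5)X 3/6 ✓ · (4,6)O 4/6 ✓ · (4,7)O 3/3 ✓
Row 5: (5,2)O 3/6 ✓ · (5,3)X 4/7 ✓ · (5,4)X 6/7 ✓ · (5,5)X 4/5 ✓ · (5,7)O 3/3 ✓
Row 6: (6,2)X 4/5 ✓ · (6,3)X 5/6 ✓ · (6,5)X 3/4 ✓ · (6,7)O 2/3 ✓
Row 7: (7,1)X 1/1 ✓ · (7,3)X 3/3 ✓ · (7,4)X 3/3 ✓ · (7,6)O 1/3 ✗ · (7,7)X 0/2 ✗
For instance (1,7) has only 0/3 same-type neighbors, below 2/5.

No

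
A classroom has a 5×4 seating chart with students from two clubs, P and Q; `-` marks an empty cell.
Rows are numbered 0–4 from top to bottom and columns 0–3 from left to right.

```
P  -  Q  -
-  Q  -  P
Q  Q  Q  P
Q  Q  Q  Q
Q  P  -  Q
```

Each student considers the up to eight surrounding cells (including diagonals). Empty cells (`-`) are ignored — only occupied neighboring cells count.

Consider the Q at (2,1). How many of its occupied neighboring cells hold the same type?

Occupied neighbors of (2,1): (1,1)=Q, (2,0)=Q, (2,2)=Q, (3,0)=Q, (3,1)=Q, (3,2)=Q.
Same type (Q): 6 of 6.

6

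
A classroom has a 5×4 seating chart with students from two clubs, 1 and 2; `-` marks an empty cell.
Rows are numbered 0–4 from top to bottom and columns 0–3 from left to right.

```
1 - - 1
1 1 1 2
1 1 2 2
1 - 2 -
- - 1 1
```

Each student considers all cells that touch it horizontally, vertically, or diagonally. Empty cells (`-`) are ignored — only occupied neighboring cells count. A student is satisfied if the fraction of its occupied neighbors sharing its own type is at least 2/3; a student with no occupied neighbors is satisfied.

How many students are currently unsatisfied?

Row 0: (0,0)1 2/2 satisfied · (0,3)1 1/2 not
Row 1: (1,0)1 4/4 satisfied · (1,1)1 5/6 satisfied · (1,2)1 3/6 not · (1,3)2 2/4 not
Row 2: (2,0)1 4/4 satisfied · (2,1)1 5/7 satisfied · (2,2)2 3/6 not · (2,3)2 3/4 satisfied
Row 3: (3,0)1 2/2 satisfied · (3,2)2 2/5 not
Row 4: (4,2)1 1/2 not · (4,3)1 1/2 not
Unsatisfied: (0,3), (1,2), (1,3), (2,2), (3,2), (4,2), (4,3) — 7 in total.

7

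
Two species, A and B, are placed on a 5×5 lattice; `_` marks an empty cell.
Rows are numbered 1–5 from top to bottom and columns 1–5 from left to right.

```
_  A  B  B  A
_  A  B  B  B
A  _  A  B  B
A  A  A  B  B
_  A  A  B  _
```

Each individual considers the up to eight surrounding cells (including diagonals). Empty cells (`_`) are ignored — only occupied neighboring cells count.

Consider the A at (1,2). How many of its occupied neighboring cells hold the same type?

Occupied neighbors of (1,2): (1,3)=B, (2,2)=A, (2,3)=B.
Same type (A): 1 of 3.

1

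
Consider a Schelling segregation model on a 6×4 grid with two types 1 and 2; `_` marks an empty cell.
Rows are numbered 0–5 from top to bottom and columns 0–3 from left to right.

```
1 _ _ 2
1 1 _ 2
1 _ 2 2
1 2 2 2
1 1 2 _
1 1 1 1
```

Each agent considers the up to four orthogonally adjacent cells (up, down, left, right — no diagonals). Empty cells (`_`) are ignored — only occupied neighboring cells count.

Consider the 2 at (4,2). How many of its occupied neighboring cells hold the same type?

Occupied neighbors of (4,2): (3,2)=2, (5,2)=1, (4,1)=1.
Same type (2): 1 of 3.

1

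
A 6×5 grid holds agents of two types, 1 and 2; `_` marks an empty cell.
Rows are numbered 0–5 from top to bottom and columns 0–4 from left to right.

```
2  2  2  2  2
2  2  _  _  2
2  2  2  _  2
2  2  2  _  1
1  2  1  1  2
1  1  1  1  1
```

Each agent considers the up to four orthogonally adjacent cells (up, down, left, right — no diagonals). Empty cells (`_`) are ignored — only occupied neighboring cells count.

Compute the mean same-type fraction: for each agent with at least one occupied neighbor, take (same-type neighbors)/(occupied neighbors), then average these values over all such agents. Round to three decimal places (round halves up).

Row 0: (0,0)2 2/2 · (0,1)2 3/3 · (0,2)2 2/2 · (0,3)2 2/2 · (0,4)2 2/2
Row 1: (1,0)2 3/3 · (1,1)2 3/3 · (1,4)2 2/2
Row 2: (2,0)2 3/3 · (2,1)2 4/4 · (2,2)2 2/2 · (2,4)2 1/2
Row 3: (3,0)2 2/3 · (3,1)2 4/4 · (3,2)2 2/3 · (3,4)1 0/2
Row 4: (4,0)1 1/3 · (4,1)2 1/4 · (4,2)1 2/4 · (4,3)1 2/3 · (4,4)2 0/3
Row 5: (5,0)1 2/2 · (5,1)1 2/3 · (5,2)1 3/3 · (5,3)1 3/3 · (5,4)1 1/2
Sum over 26 agents: 2/2 + 3/3 + 2/2 + 2/2 + 2/2 + 3/3 + 3/3 + 2/2 + 3/3 + 4/4 + 2/2 + 1/2 + 2/3 + 4/4 + 2/3 + 0/2 + 1/3 + 1/4 + 2/4 + 2/3 + 0/3 + 2/2 + 2/3 + 3/3 + 3/3 + 1/2 = 79/4; mean = 79/4 ÷ 26 = 79/104 = 0.759615… → 0.760.

0.760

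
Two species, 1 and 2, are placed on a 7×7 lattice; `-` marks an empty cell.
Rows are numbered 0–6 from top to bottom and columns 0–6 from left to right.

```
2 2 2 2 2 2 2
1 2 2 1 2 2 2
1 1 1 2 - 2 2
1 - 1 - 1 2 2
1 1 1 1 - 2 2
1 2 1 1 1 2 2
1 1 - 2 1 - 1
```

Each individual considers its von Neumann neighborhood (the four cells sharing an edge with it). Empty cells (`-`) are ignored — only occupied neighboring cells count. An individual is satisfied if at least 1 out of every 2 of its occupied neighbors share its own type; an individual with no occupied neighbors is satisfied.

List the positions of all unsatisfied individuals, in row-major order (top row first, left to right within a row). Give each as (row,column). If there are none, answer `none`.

(1,0), (1,3), (2,3), (3,4), (5,1), (6,3), (6,6)

(0,0)2 1/2 ✓
(0,1)2 3/3 ✓
(0,2)2 3/3 ✓
(0,3)2 2/3 ✓
(0,4)2 3/3 ✓
(0,5)2 3/3 ✓
(0,6)2 2/2 ✓
(1,0)1 1/3 ✗
(1,1)2 2/4 ✓
(1,2)2 2/4 ✓
(1,3)1 0/4 ✗
(1,4)2 2/3 ✓
(1,5)2 4/4 ✓
(1,6)2 3/3 ✓
(2,0)1 3/3 ✓
(2,1)1 2/3 ✓
(2,2)1 2/4 ✓
(2,3)2 0/2 ✗
(2,5)2 3/3 ✓
(2,6)2 3/3 ✓
(3,0)1 2/2 ✓
(3,2)1 2/2 ✓
(3,4)1 0/1 ✗
(3,5)2 3/4 ✓
(3,6)2 3/3 ✓
(4,0)1 3/3 ✓
(4,1)1 2/3 ✓
(4,2)1 4/4 ✓
(4,3)1 2/2 ✓
(4,5)2 3/3 ✓
(4,6)2 3/3 ✓
(5,0)1 2/3 ✓
(5,1)2 0/4 ✗
(5,2)1 2/3 ✓
(5,3)1 3/4 ✓
(5,4)1 2/3 ✓
(5,5)2 2/3 ✓
(5,6)2 2/3 ✓
(6,0)1 2/2 ✓
(6,1)1 1/2 ✓
(6,3)2 0/2 ✗
(6,4)1 1/2 ✓
(6,6)1 0/1 ✗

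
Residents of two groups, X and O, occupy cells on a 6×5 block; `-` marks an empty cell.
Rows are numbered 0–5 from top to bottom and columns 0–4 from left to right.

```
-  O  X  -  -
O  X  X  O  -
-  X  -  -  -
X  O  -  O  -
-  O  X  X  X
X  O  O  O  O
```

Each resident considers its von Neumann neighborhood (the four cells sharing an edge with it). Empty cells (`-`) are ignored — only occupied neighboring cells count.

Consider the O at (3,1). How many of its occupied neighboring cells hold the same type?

1

Occupied neighbors of (3,1): (2,1)=X, (4,1)=O, (3,0)=X.
Same type (O): 1 of 3.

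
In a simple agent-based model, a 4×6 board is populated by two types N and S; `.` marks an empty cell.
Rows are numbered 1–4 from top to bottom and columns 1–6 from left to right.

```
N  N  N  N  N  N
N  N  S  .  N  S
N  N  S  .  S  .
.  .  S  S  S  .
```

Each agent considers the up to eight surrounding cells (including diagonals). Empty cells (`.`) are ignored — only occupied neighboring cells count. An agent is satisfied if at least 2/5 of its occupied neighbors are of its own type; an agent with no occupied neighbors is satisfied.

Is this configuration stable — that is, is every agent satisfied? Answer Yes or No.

Row 1: (1,1)N 3/3 satisfied · (1,2)N 4/5 satisfied · (1,3)N 3/4 satisfied · (1,4)N 3/4 satisfied · (1,5)N 3/4 satisfied · (1,6)N 2/3 satisfied
Row 2: (2,1)N 5/5 satisfied · (2,2)N 6/8 satisfied · (2,3)S 1/6 not · (2,5)N 3/5 satisfied · (2,6)S 1/4 not
Row 3: (3,1)N 3/3 satisfied · (3,2)N 3/6 satisfied · (3,3)S 3/5 satisfied · (3,5)S 3/4 satisfied
Row 4: (4,3)S 2/3 satisfied · (4,4)S 4/4 satisfied · (4,5)S 2/2 satisfied
For instance (2,3) has only 1/6 same-type neighbors, below 2/5.

No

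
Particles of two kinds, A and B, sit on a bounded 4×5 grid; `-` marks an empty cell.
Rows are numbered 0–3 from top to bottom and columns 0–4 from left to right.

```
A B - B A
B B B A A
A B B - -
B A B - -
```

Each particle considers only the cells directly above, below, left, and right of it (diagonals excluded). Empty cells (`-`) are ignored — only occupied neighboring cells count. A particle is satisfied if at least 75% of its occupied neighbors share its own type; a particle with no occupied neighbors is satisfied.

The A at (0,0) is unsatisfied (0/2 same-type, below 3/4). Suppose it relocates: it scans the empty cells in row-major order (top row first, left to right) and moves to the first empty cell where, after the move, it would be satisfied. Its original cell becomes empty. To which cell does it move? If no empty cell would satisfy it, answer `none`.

(2,4)

Vacating (0,0). Empty cells in order:
  (0,2): 0/3 same-type → still unsatisfied.
  (2,3): 1/2 same-type → still unsatisfied.
  (2,4): 1/1 same-type → satisfied — stop here.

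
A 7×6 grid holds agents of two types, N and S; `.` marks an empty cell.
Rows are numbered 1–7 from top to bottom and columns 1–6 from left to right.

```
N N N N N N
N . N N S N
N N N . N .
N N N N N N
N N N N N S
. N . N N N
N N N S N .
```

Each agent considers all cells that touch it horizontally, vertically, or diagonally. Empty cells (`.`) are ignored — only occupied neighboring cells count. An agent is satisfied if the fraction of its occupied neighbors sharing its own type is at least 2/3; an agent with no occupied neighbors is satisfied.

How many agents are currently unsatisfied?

(1,1)N 2/2 ok
(1,2)N 4/4 ok
(1,3)N 4/4 ok
(1,4)N 4/5 ok
(1,5)N 4/5 ok
(1,6)N 2/3 ok
(2,1)N 4/4 ok
(2,3)N 6/6 ok
(2,4)N 6/7 ok
(2,5)S 0/6 unhappy
(2,6)N 3/4 ok
(3,1)N 4/4 ok
(3,2)N 7/7 ok
(3,3)N 6/6 ok
(3,5)N 5/6 ok
(4,1)N 5/5 ok
(4,2)N 8/8 ok
(4,3)N 7/7 ok
(4,4)N 7/7 ok
(4,5)N 5/6 ok
(4,6)N 3/4 ok
(5,1)N 4/4 ok
(5,2)N 6/6 ok
(5,3)N 7/7 ok
(5,4)N 7/7 ok
(5,5)N 7/8 ok
(5,6)S 0/5 unhappy
(6,2)N 6/6 ok
(6,4)N 6/7 ok
(6,5)N 5/7 ok
(6,6)N 3/4 ok
(7,1)N 2/2 ok
(7,2)N 3/3 ok
(7,3)N 3/4 ok
(7,4)S 0/4 unhappy
(7,5)N 3/4 ok
Unsatisfied: (2,5), (5,6), (7,4) — 3 in total.

3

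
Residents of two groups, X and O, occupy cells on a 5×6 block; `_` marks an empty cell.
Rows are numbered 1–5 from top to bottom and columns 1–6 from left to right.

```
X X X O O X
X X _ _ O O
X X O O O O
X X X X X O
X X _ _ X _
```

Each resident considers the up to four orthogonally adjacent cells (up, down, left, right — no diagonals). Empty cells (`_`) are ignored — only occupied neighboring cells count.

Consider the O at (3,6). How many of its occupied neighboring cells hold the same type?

3

Occupied neighbors of (3,6): (2,6)=O, (4,6)=O, (3,5)=O.
Same type (O): 3 of 3.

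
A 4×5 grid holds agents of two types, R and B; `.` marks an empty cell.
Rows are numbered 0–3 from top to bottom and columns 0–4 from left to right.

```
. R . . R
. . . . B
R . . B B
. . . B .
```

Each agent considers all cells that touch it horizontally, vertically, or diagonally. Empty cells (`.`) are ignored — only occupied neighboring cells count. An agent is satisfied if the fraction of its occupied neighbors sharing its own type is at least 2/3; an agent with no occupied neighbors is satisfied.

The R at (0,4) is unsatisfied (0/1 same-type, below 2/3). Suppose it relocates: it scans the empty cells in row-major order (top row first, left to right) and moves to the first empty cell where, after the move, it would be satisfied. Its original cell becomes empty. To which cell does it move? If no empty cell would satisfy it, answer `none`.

(0,0)

Vacating (0,4). Empty cells in order:
  (0,0): 1/1 same-type → satisfied — stop here.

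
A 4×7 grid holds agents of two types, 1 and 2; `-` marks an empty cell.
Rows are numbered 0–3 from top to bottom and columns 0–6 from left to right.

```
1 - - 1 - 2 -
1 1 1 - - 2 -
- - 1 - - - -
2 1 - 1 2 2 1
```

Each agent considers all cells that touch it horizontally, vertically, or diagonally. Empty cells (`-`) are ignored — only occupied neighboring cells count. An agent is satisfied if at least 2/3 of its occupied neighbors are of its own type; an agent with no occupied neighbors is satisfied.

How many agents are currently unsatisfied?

Row 0: (0,0)1 2/2 ✓ · (0,3)1 1/1 ✓ · (0,5)2 1/1 ✓
Row 1: (1,0)1 2/2 ✓ · (1,1)1 4/4 ✓ · (1,2)1 3/3 ✓ · (1,5)2 1/1 ✓
Row 2: (2,2)1 4/4 ✓
Row 3: (3,0)2 0/1 ✗ · (3,1)1 1/2 ✗ · (3,3)1 1/2 ✗ · (3,4)2 1/2 ✗ · (3,5)2 1/2 ✗ · (3,6)1 0/1 ✗
Unsatisfied: (3,0), (3,1), (3,3), (3,4), (3,5), (3,6) — 6 in total.

6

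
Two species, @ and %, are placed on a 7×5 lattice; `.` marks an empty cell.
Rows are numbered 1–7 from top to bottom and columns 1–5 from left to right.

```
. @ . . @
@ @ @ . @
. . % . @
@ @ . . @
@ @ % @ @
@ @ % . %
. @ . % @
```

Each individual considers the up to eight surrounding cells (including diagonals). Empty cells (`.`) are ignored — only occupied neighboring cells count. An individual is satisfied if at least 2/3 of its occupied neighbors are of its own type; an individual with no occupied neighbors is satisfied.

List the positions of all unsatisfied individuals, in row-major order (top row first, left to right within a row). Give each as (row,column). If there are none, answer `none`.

Row 1: (1,2)@ 3/3 ✓ · (1,5)@ 1/1 ✓
Row 2: (2,1)@ 2/2 ✓ · (2,2)@ 3/4 ✓ · (2,3)@ 2/3 ✓ · (2,5)@ 2/2 ✓
Row 3: (3,3)% 0/3 ✗ · (3,5)@ 2/2 ✓
Row 4: (4,1)@ 3/3 ✓ · (4,2)@ 3/5 ✗ · (4,5)@ 3/3 ✓
Row 5: (5,1)@ 5/5 ✓ · (5,2)@ 5/7 ✓ · (5,3)% 1/5 ✗ · (5,4)@ 2/5 ✗ · (5,5)@ 2/3 ✓
Row 6: (6,1)@ 4/4 ✓ · (6,2)@ 4/6 ✓ · (6,3)% 2/6 ✗ · (6,5)% 1/4 ✗
Row 7: (7,2)@ 2/3 ✓ · (7,4)% 2/3 ✓ · (7,5)@ 0/2 ✗

(3,3), (4,2), (5,3), (5,4), (6,3), (6,5), (7,5)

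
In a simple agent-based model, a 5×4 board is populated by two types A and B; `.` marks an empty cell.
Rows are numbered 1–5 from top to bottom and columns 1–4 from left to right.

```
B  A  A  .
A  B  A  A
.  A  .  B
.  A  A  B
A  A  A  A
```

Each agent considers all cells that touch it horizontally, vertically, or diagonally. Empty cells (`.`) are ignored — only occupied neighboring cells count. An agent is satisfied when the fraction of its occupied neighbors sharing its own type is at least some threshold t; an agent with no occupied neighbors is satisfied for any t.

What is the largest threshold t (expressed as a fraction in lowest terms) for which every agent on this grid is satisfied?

1/6

(1,1)B 1/3
(1,2)A 3/5
(1,3)A 3/4
(2,1)A 2/4
(2,2)B 1/6
(2,3)A 4/6
(2,4)A 2/3
(3,2)A 4/5
(3,4)B 1/4
(4,2)A 5/5
(4,3)A 5/7
(4,4)B 1/4
(5,1)A 2/2
(5,2)A 4/4
(5,3)A 4/5
(5,4)A 2/3
The smallest same-type fraction is 1/6 at (2,2), which reduces to 1/6. Any threshold above that leaves this agent unsatisfied.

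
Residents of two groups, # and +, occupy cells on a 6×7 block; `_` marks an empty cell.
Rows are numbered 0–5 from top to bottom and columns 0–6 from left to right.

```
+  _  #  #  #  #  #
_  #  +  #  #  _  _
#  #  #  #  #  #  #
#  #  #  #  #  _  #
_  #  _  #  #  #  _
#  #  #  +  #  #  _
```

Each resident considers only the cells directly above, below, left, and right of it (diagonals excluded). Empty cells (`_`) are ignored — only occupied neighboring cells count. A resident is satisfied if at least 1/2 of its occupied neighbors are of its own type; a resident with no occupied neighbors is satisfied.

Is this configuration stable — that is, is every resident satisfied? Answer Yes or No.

No

(0,0)+ 0/0 ok
(0,2)# 1/2 ok
(0,3)# 3/3 ok
(0,4)# 3/3 ok
(0,5)# 2/2 ok
(0,6)# 1/1 ok
(1,1)# 1/2 ok
(1,2)+ 0/4 unhappy
(1,3)# 3/4 ok
(1,4)# 3/3 ok
(2,0)# 2/2 ok
(2,1)# 4/4 ok
(2,2)# 3/4 ok
(2,3)# 4/4 ok
(2,4)# 4/4 ok
(2,5)# 2/2 ok
(2,6)# 2/2 ok
(3,0)# 2/2 ok
(3,1)# 4/4 ok
(3,2)# 3/3 ok
(3,3)# 4/4 ok
(3,4)# 3/3 ok
(3,6)# 1/1 ok
(4,1)# 2/2 ok
(4,3)# 2/3 ok
(4,4)# 4/4 ok
(4,5)# 2/2 ok
(5,0)# 1/1 ok
(5,1)# 3/3 ok
(5,2)# 1/2 ok
(5,3)+ 0/3 unhappy
(5,4)# 2/3 ok
(5,5)# 2/2 ok
For instance (1,2) has only 0/4 same-type neighbors, below 1/2.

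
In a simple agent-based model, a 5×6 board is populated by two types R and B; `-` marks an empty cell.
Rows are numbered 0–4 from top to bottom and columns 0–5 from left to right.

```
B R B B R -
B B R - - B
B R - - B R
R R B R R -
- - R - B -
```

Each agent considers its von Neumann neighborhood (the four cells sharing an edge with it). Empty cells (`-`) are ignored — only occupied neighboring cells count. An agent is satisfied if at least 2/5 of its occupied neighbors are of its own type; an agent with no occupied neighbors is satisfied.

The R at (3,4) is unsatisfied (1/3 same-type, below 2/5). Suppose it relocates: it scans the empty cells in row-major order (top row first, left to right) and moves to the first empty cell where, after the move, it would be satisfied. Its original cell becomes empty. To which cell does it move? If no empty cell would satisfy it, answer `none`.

(0,5)

Vacating (3,4). Empty cells in order:
  (0,5): 1/2 same-type → satisfied — stop here.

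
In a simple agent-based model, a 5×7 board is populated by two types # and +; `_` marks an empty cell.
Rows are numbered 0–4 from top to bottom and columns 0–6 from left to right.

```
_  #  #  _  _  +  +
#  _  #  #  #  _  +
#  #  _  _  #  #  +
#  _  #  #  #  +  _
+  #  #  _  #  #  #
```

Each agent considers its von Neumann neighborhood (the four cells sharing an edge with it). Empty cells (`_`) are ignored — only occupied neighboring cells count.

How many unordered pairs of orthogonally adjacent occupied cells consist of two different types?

6

Scan each occupied cell's neighbors to the right and below so each pair is counted once.
Row 0: #(0,1)–#(0,2)= #(0,2)–#(1,2)= +(0,5)–+(0,6)= +(0,6)–+(1,6)=  → 0/4 unlike.
Row 1: #(1,0)–#(2,0)= #(1,2)–#(1,3)= #(1,3)–#(1,4)= #(1,4)–#(2,4)= +(1,6)–+(2,6)=  → 0/5 unlike.
Row 2: #(2,0)–#(2,1)= #(2,0)–#(3,0)= #(2,4)–#(2,5)= #(2,4)–#(3,4)= #(2,5)–+(2,6)≠ #(2,5)–+(3,5)≠  → 2/6 unlike.
Row 3: #(3,0)–+(4,0)≠ #(3,2)–#(3,3)= #(3,2)–#(4,2)= #(3,3)–#(3,4)= #(3,4)–+(3,5)≠ #(3,4)–#(4,4)= +(3,5)–#(4,5)≠  → 3/7 unlike.
Row 4: +(4,0)–#(4,1)≠ #(4,1)–#(4,2)= #(4,4)–#(4,5)= #(4,5)–#(4,6)=  → 1/4 unlike.
Total adjacent occupied pairs: 26; unlike-type pairs: 6.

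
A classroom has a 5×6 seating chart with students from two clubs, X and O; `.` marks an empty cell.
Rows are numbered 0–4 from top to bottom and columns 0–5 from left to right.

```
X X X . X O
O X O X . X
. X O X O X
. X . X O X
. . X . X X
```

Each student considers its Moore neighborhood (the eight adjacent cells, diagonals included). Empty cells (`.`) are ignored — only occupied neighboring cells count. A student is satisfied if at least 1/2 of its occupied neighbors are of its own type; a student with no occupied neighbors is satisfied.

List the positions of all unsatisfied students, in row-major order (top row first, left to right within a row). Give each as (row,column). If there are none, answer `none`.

(0,5), (1,0), (1,2), (2,1), (2,2), (2,3), (2,4), (3,4)

Row 0: (0,0)X 2/3 satisfied · (0,1)X 3/5 satisfied · (0,2)X 3/4 satisfied · (0,4)X 2/3 satisfied · (0,5)O 0/2 not
Row 1: (1,0)O 0/4 not · (1,1)X 4/7 satisfied · (1,2)O 1/7 not · (1,3)X 3/6 satisfied · (1,5)X 2/4 satisfied
Row 2: (2,1)X 2/5 not · (2,2)O 1/7 not · (2,3)X 2/6 not · (2,4)O 1/7 not · (2,5)X 2/4 satisfied
Row 3: (3,1)X 2/3 satisfied · (3,3)X 3/6 satisfied · (3,4)O 1/7 not · (3,5)X 3/5 satisfied
Row 4: (4,2)X 2/2 satisfied · (4,4)X 3/4 satisfied · (4,5)X 2/3 satisfied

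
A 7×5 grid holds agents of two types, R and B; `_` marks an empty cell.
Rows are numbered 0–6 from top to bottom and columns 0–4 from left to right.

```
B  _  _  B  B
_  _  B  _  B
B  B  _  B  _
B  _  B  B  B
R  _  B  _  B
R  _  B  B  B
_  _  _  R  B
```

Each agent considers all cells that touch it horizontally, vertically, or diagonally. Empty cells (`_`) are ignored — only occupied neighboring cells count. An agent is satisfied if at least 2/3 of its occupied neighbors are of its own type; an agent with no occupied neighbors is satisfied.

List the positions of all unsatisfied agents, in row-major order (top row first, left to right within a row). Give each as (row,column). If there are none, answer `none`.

Row 0: (0,0)B 0/0 satisfied · (0,3)B 3/3 satisfied · (0,4)B 2/2 satisfied
Row 1: (1,2)B 3/3 satisfied · (1,4)B 3/3 satisfied
Row 2: (2,0)B 2/2 satisfied · (2,1)B 4/4 satisfied · (2,3)B 5/5 satisfied
Row 3: (3,0)B 2/3 satisfied · (3,2)B 4/4 satisfied · (3,3)B 5/5 satisfied · (3,4)B 3/3 satisfied
Row 4: (4,0)R 1/2 not · (4,2)B 4/4 satisfied · (4,4)B 4/4 satisfied
Row 5: (5,0)R 1/1 satisfied · (5,2)B 2/3 satisfied · (5,3)B 5/6 satisfied · (5,4)B 3/4 satisfied
Row 6: (6,3)R 0/4 not · (6,4)B 2/3 satisfied

(4,0), (6,3)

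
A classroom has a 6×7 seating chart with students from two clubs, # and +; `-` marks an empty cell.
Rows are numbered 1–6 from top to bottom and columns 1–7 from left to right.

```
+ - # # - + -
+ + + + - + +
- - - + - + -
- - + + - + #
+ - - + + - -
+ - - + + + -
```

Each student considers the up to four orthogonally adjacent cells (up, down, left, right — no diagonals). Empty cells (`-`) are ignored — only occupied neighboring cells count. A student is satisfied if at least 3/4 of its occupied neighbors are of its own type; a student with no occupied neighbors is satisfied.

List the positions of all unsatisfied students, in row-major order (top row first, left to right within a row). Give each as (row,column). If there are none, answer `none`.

(1,3), (1,4), (2,3), (2,4), (4,6), (4,7)

Row 1: (1,1)+ 1/1 ✓ · (1,3)# 1/2 ✗ · (1,4)# 1/2 ✗ · (1,6)+ 1/1 ✓
Row 2: (2,1)+ 2/2 ✓ · (2,2)+ 2/2 ✓ · (2,3)+ 2/3 ✗ · (2,4)+ 2/3 ✗ · (2,6)+ 3/3 ✓ · (2,7)+ 1/1 ✓
Row 3: (3,4)+ 2/2 ✓ · (3,6)+ 2/2 ✓
Row 4: (4,3)+ 1/1 ✓ · (4,4)+ 3/3 ✓ · (4,6)+ 1/2 ✗ · (4,7)# 0/1 ✗
Row 5: (5,1)+ 1/1 ✓ · (5,4)+ 3/3 ✓ · (5,5)+ 2/2 ✓
Row 6: (6,1)+ 1/1 ✓ · (6,4)+ 2/2 ✓ · (6,5)+ 3/3 ✓ · (6,6)+ 1/1 ✓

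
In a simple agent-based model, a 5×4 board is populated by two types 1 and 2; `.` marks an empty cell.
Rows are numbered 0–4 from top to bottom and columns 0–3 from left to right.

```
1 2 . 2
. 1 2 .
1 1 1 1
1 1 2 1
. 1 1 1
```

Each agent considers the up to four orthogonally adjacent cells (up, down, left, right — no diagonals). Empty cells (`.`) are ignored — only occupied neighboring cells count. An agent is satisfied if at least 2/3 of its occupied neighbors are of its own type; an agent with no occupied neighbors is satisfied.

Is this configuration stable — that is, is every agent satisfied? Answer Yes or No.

No

(0,0)1 0/1 ✗
(0,1)2 0/2 ✗
(0,3)2 0/0 ✓
(1,1)1 1/3 ✗
(1,2)2 0/2 ✗
(2,0)1 2/2 ✓
(2,1)1 4/4 ✓
(2,2)1 2/4 ✗
(2,3)1 2/2 ✓
(3,0)1 2/2 ✓
(3,1)1 3/4 ✓
(3,2)2 0/4 ✗
(3,3)1 2/3 ✓
(4,1)1 2/2 ✓
(4,2)1 2/3 ✓
(4,3)1 2/2 ✓
For instance (0,0) has only 0/1 same-type neighbors, below 2/3.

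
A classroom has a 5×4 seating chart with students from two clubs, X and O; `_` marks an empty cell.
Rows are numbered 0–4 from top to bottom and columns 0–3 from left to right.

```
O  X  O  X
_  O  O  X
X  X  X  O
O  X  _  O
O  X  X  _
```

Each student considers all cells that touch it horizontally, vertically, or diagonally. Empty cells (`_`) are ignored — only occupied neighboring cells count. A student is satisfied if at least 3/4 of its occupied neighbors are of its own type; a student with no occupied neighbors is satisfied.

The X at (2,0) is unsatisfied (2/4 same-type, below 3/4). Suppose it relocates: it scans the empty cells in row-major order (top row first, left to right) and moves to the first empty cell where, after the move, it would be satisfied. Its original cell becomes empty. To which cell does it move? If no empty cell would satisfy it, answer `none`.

Vacating (2,0). Empty cells in order:
  (1,0): 2/4 same-type → still unsatisfied.
  (3,2): 5/7 same-type → still unsatisfied.
  (4,3): 1/2 same-type → still unsatisfied.

none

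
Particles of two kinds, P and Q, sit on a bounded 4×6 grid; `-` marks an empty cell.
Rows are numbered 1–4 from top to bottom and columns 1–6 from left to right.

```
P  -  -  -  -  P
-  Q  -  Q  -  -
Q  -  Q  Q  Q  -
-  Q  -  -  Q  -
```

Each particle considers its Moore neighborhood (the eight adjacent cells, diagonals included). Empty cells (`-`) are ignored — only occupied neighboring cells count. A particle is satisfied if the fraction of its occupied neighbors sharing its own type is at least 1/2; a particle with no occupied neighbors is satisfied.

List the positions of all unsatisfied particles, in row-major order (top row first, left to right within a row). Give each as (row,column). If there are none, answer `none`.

(1,1)P 0/1 unhappy
(1,6)P 0/0 ok
(2,2)Q 2/3 ok
(2,4)Q 3/3 ok
(3,1)Q 2/2 ok
(3,3)Q 4/4 ok
(3,4)Q 4/4 ok
(3,5)Q 3/3 ok
(4,2)Q 2/2 ok
(4,5)Q 2/2 ok

(1,1)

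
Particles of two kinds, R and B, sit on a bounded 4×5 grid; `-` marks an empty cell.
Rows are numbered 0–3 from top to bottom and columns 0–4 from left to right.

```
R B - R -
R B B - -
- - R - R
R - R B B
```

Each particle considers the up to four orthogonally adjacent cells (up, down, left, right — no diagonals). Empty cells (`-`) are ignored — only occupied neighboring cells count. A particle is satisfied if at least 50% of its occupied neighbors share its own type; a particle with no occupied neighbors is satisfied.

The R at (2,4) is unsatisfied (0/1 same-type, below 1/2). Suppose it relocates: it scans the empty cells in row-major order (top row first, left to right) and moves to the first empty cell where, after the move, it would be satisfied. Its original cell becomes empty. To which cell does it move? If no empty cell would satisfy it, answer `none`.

(0,4)

Vacating (2,4). Empty cells in order:
  (0,2): 1/3 same-type → still unsatisfied.
  (0,4): 1/1 same-type → satisfied — stop here.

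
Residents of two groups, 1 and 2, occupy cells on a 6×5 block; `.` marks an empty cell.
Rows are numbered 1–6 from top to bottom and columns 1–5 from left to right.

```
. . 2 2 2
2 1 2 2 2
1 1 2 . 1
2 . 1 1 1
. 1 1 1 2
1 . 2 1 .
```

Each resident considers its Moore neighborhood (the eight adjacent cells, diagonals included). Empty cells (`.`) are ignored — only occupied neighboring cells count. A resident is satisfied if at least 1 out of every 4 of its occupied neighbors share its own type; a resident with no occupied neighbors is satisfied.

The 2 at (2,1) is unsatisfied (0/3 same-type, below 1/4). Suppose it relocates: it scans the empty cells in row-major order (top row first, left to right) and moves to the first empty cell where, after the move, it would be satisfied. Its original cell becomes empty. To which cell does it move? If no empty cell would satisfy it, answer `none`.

Vacating (2,1). Empty cells in order:
  (1,1): 0/1 same-type → still unsatisfied.
  (1,2): 2/3 same-type → satisfied — stop here.

(1,2)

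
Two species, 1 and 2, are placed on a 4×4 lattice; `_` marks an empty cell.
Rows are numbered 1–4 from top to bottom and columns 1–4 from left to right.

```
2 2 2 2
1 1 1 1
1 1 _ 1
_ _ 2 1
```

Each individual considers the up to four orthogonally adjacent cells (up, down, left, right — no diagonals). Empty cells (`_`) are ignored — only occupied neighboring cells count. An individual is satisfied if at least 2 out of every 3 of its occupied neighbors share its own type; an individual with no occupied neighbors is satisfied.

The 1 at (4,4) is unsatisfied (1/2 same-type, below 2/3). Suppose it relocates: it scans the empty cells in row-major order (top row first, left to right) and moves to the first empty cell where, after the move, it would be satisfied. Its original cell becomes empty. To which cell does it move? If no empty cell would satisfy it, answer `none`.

Vacating (4,4). Empty cells in order:
  (3,3): 3/4 same-type → satisfied — stop here.

(3,3)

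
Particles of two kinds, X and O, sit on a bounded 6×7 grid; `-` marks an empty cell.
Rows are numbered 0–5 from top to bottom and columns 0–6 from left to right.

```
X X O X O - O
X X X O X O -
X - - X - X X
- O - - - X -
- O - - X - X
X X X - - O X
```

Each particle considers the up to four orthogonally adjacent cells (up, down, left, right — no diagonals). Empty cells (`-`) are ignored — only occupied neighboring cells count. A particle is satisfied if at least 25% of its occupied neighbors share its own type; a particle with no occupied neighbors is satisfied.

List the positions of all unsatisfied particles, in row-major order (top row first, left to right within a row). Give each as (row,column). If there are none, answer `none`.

(0,2), (0,3), (0,4), (1,3), (1,4), (1,5), (2,3), (5,5)

Row 0: (0,0)X 2/2 ✓ · (0,1)X 2/3 ✓ · (0,2)O 0/3 ✗ · (0,3)X 0/3 ✗ · (0,4)O 0/2 ✗ · (0,6)O 0/0 ✓
Row 1: (1,0)X 3/3 ✓ · (1,1)X 3/3 ✓ · (1,2)X 1/3 ✓ · (1,3)O 0/4 ✗ · (1,4)X 0/3 ✗ · (1,5)O 0/2 ✗
Row 2: (2,0)X 1/1 ✓ · (2,3)X 0/1 ✗ · (2,5)X 2/3 ✓ · (2,6)X 1/1 ✓
Row 3: (3,1)O 1/1 ✓ · (3,5)X 1/1 ✓
Row 4: (4,1)O 1/2 ✓ · (4,4)X 0/0 ✓ · (4,6)X 1/1 ✓
Row 5: (5,0)X 1/1 ✓ · (5,1)X 2/3 ✓ · (5,2)X 1/1 ✓ · (5,5)O 0/1 ✗ · (5,6)X 1/2 ✓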